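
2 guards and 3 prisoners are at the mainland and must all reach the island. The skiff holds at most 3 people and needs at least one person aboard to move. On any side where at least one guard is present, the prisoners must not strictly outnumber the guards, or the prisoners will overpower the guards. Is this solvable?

No

The prisoners already outnumber the guards at the mainland before anyone moves, so the starting position itself is disallowed.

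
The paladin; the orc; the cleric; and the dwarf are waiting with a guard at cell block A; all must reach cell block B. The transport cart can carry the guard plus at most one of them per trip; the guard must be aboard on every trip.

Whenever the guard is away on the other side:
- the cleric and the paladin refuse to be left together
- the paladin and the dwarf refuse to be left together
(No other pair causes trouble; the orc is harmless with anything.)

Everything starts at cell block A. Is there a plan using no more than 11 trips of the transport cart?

Yes

Yes — this plan uses 9 crossings (≤ 11):
1. Guard goes to cell block B with the paladin.  [cell block A: the cleric, the dwarf, the orc | cell block B: the paladin]
2. Guard goes back to cell block A alone.  [cell block A: the cleric, the dwarf, the orc | cell block B: the paladin]
3. Guard goes to cell block B with the orc.  [cell block A: the cleric, the dwarf | cell block B: the orc, the paladin]
4. Guard goes back to cell block A alone.  [cell block A: the cleric, the dwarf | cell block B: the orc, the paladin]
5. Guard goes to cell block B with the cleric.  [cell block A: the dwarf | cell block B: the cleric, the orc, the paladin]
6. Guard goes back to cell block A with the paladin.  [cell block A: the dwarf, the paladin | cell block B: the cleric, the orc]
7. Guard goes to cell block B with the dwarf.  [cell block A: the paladin | cell block B: the cleric, the dwarf, the orc]
8. Guard goes back to cell block A alone.  [cell block A: the paladin | cell block B: the cleric, the dwarf, the orc]
9. Guard goes to cell block B with the paladin.  [cell block A: — | cell block B: the cleric, the dwarf, the orc, the paladin]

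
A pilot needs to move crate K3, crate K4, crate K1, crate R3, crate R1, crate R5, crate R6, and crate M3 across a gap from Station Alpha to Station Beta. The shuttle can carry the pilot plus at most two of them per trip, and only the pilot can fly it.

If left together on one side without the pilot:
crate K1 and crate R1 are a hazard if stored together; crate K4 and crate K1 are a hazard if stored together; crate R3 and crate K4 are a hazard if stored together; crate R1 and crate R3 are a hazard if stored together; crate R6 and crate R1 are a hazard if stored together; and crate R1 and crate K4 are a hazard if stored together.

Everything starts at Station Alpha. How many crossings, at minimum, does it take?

Counting alone: the pilot can take at most 2 across per trip to Station Beta, so moving all 8 needs at least 4 loaded trips out, with a return between consecutive ones — at least 7 crossings.
The safety rule pushes this higher. Following every safe sequence of crossings, the most of the 8 that can be at Station Beta as the shuttle arrives there on crossings 7, 9, 11 is 5, 6, 7 respectively — never all 8.
So no plan with fewer than 13 crossings exists, and this one achieves 13:
1. Pilot goes to Station Beta with crate K4 and crate R1.  [Station Alpha: crate K1, crate K3, crate M3, crate R3, crate R5, crate R6 | Station Beta: crate K4, crate R1]
2. Pilot goes back to Station Alpha with crate K4.  [Station Alpha: crate K1, crate K3, crate K4, crate M3, crate R3, crate R5, crate R6 | Station Beta: crate R1]
3. Pilot goes to Station Beta with crate K3 and crate K4.  [Station Alpha: crate K1, crate M3, crate R3, crate R5, crate R6 | Station Beta: crate K3, crate K4, crate R1]
4. Pilot goes back to Station Alpha with crate K4.  [Station Alpha: crate K1, crate K4, crate M3, crate R3, crate R5, crate R6 | Station Beta: crate K3, crate R1]
5. Pilot goes to Station Beta with crate K4 and crate R5.  [Station Alpha: crate K1, crate M3, crate R3, crate R6 | Station Beta: crate K3, crate K4, crate R1, crate R5]
6. Pilot goes back to Station Alpha with crate K4.  [Station Alpha: crate K1, crate K4, crate M3, crate R3, crate R6 | Station Beta: crate K3, crate R1, crate R5]
7. Pilot goes to Station Beta with crate K4 and crate R6.  [Station Alpha: crate K1, crate M3, crate R3 | Station Beta: crate K3, crate K4, crate R1, crate R5, crate R6]
8. Pilot goes back to Station Alpha with crate R1.  [Station Alpha: crate K1, crate M3, crate R1, crate R3 | Station Beta: crate K3, crate K4, crate R5, crate R6]
9. Pilot goes to Station Beta with crate K1 and crate R3.  [Station Alpha: crate M3, crate R1 | Station Beta: crate K1, crate K3, crate K4, crate R3, crate R5, crate R6]
10. Pilot goes back to Station Alpha with crate K4.  [Station Alpha: crate K4, crate M3, crate R1 | Station Beta: crate K1, crate K3, crate R3, crate R5, crate R6]
11. Pilot goes to Station Beta with crate K4 and crate M3.  [Station Alpha: crate R1 | Station Beta: crate K1, crate K3, crate K4, crate M3, crate R3, crate R5, crate R6]
12. Pilot goes back to Station Alpha with crate K4.  [Station Alpha: crate K4, crate R1 | Station Beta: crate K1, crate K3, crate M3, crate R3, crate R5, crate R6]
13. Pilot goes to Station Beta with crate K4 and crate R1.  [Station Alpha: — | Station Beta: crate K1, crate K3, crate K4, crate M3, crate R1, crate R3, crate R5, crate R6]

13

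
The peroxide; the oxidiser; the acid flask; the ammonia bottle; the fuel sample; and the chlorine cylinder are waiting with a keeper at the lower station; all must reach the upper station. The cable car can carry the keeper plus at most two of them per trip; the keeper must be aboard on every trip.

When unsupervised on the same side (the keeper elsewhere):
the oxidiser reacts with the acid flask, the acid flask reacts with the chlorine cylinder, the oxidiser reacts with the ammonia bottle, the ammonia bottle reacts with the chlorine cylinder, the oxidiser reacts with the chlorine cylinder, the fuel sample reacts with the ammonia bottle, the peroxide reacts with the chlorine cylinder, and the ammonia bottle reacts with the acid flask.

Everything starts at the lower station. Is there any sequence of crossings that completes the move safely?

Whatever the first load, the items left behind include a forbidden pair without the keeper. No opening move is safe, so no plan exists.

No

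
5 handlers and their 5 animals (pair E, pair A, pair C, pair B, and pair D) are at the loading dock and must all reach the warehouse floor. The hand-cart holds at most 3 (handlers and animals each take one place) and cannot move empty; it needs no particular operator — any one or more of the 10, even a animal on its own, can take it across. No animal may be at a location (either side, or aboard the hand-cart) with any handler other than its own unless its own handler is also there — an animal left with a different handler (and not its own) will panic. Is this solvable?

Yes

1. animal E and handler E cross → the warehouse floor.
2. handler E crosses ← the loading dock.
3. animal A, animal B, and animal C cross → the warehouse floor.
4. animal E crosses ← the loading dock.
5. handler A, handler B, and handler C cross → the warehouse floor.
6. animal A and handler A cross ← the loading dock.
7. handler A, handler D, and handler E cross → the warehouse floor.
8. animal C crosses ← the loading dock.
9. animal A and animal E cross → the warehouse floor.
10. animal E crosses ← the loading dock.
11. animal C, animal D, and animal E cross → the warehouse floor.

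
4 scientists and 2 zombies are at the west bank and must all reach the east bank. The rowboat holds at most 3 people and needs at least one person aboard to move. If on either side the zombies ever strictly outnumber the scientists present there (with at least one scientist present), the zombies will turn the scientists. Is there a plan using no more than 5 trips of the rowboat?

Yes

Yes — this plan uses 5 crossings (≤ 5):
1. 2 zombies → the east bank.  (the west bank: 4S 0Z; the east bank: 0S 2Z)
2. 1 zombie ← the west bank.  (the west bank: 4S 1Z; the east bank: 0S 1Z)
3. 2 scientists and 1 zombie → the east bank.  (the west bank: 2S 0Z; the east bank: 2S 2Z)
4. 1 zombie ← the west bank.  (the west bank: 2S 1Z; the east bank: 2S 1Z)
5. 2 scientists and 1 zombie → the east bank.  (the west bank: 0S 0Z; the east bank: 4S 2Z)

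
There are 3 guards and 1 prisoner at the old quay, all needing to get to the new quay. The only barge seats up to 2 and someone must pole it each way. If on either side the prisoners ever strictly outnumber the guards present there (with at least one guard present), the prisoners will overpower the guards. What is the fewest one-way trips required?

5

Counting alone: each trip to the new quay takes at most 2 across and each return brings at least 1 back, so after t trips out (and t−1 returns) at most 2t − (t−1) of the 4 are across; that first reaches 4 at t = 3, so at least 5 crossings are needed.
The plan below uses exactly 5 crossings, so it is optimal:
1. 1 guard and 1 prisoner → the new quay.  (the old quay: 2G 0P; the new quay: 1G 1P)
2. 1 prisoner ← the old quay.  (the old quay: 2G 1P; the new quay: 1G 0P)
3. 1 guard and 1 prisoner → the new quay.  (the old quay: 1G 0P; the new quay: 2G 1P)
4. 1 prisoner ← the old quay.  (the old quay: 1G 1P; the new quay: 2G 0P)
5. 1 guard and 1 prisoner → the new quay.  (the old quay: 0G 0P; the new quay: 3G 1P)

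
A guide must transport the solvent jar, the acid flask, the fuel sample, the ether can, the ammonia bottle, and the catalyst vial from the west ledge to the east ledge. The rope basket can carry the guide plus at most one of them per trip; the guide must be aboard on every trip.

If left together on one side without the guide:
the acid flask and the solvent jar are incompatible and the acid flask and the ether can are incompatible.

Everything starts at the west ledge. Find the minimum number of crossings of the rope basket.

13

Counting alone: the guide can take at most 1 across per trip to the east ledge, so moving all 6 needs at least 6 loaded trips out, with a return between consecutive ones — at least 11 crossings.
The safety rule pushes this higher. Following every safe sequence of crossings, the most of the 6 that can be at the east ledge as the rope basket arrives there on crossing 11 is 5 — never all 6.
So no plan with fewer than 13 crossings exists, and this one achieves 13:
1. Guide goes to the east ledge with the acid flask.  [the west ledge: the ammonia bottle, the catalyst vial, the ether can, the fuel sample, the solvent jar | the east ledge: the acid flask]
2. Guide goes back to the west ledge alone.  [the west ledge: the ammonia bottle, the catalyst vial, the ether can, the fuel sample, the solvent jar | the east ledge: the acid flask]
3. Guide goes to the east ledge with the solvent jar.  [the west ledge: the ammonia bottle, the catalyst vial, the ether can, the fuel sample | the east ledge: the acid flask, the solvent jar]
4. Guide goes back to the west ledge with the acid flask.  [the west ledge: the acid flask, the ammonia bottle, the catalyst vial, the ether can, the fuel sample | the east ledge: the solvent jar]
5. Guide goes to the east ledge with the ether can.  [the west ledge: the acid flask, the ammonia bottle, the catalyst vial, the fuel sample | the east ledge: the ether can, the solvent jar]
6. Guide goes back to the west ledge alone.  [the west ledge: the acid flask, the ammonia bottle, the catalyst vial, the fuel sample | the east ledge: the ether can, the solvent jar]
7. Guide goes to the east ledge with the fuel sample.  [the west ledge: the acid flask, the ammonia bottle, the catalyst vial | the east ledge: the ether can, the fuel sample, the solvent jar]
8. Guide goes back to the west ledge alone.  [the west ledge: the acid flask, the ammonia bottle, the catalyst vial | the east ledge: the ether can, the fuel sample, the solvent jar]
9. Guide goes to the east ledge with the ammonia bottle.  [the west ledge: the acid flask, the catalyst vial | the east ledge: the ammonia bottle, the ether can, the fuel sample, the solvent jar]
10. Guide goes back to the west ledge alone.  [the west ledge: the acid flask, the catalyst vial | the east ledge: the ammonia bottle, the ether can, the fuel sample, the solvent jar]
11. Guide goes to the east ledge with the catalyst vial.  [the west ledge: the acid flask | the east ledge: the ammonia bottle, the catalyst vial, the ether can, the fuel sample, the solvent jar]
12. Guide goes back to the west ledge alone.  [the west ledge: the acid flask | the east ledge: the ammonia bottle, the catalyst vial, the ether can, the fuel sample, the solvent jar]
13. Guide goes to the east ledge with the acid flask.  [the west ledge: — | the east ledge: the acid flask, the ammonia bottle, the catalyst vial, the ether can, the fuel sample, the solvent jar]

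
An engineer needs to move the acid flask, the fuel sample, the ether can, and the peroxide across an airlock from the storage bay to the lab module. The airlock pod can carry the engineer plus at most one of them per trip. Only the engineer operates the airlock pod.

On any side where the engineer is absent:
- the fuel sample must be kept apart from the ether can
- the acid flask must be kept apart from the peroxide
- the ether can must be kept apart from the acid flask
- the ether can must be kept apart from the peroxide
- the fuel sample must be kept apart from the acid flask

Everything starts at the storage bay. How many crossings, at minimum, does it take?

Whatever the first load, the items left behind include a forbidden pair without the engineer. No opening move is safe, so no plan exists.

impossible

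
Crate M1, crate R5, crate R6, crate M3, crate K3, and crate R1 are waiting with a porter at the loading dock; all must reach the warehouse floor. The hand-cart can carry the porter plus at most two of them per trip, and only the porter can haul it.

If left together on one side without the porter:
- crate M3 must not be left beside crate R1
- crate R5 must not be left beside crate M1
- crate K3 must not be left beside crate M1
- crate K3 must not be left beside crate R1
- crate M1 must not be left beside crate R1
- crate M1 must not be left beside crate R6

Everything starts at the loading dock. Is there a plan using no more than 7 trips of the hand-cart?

Counting alone: the porter can take at most 2 across per trip to the warehouse floor, so moving all 6 needs at least 3 loaded trips out, with a return between consecutive ones — at least 5 crossings.
The safety rule pushes this higher. Following every safe sequence of crossings, the most of the 6 that can be at the warehouse floor as the hand-cart arrives there on crossings 5, 7 is 4, 5 respectively — never all 6.
So the move cannot be finished within 7 crossings. (The shortest complete plan takes 9:)
1. Porter goes to the warehouse floor with crate M1 and crate R1.  [the loading dock: crate K3, crate M3, crate R5, crate R6 | the warehouse floor: crate M1, crate R1]
2. Porter goes back to the loading dock with crate M1.  [the loading dock: crate K3, crate M1, crate M3, crate R5, crate R6 | the warehouse floor: crate R1]
3. Porter goes to the warehouse floor with crate M1 and crate R5.  [the loading dock: crate K3, crate M3, crate R6 | the warehouse floor: crate M1, crate R1, crate R5]
4. Porter goes back to the loading dock with crate M1.  [the loading dock: crate K3, crate M1, crate M3, crate R6 | the warehouse floor: crate R1, crate R5]
5. Porter goes to the warehouse floor with crate M1 and crate R6.  [the loading dock: crate K3, crate M3 | the warehouse floor: crate M1, crate R1, crate R5, crate R6]
6. Porter goes back to the loading dock with crate M1.  [the loading dock: crate K3, crate M1, crate M3 | the warehouse floor: crate R1, crate R5, crate R6]
7. Porter goes to the warehouse floor with crate K3 and crate M3.  [the loading dock: crate M1 | the warehouse floor: crate K3, crate M3, crate R1, crate R5, crate R6]
8. Porter goes back to the loading dock with crate R1.  [the loading dock: crate M1, crate R1 | the warehouse floor: crate K3, crate M3, crate R5, crate R6]
9. Porter goes to the warehouse floor with crate M1 and crate R1.  [the loading dock: — | the warehouse floor: crate K3, crate M1, crate M3, crate R1, crate R5, crate R6]

No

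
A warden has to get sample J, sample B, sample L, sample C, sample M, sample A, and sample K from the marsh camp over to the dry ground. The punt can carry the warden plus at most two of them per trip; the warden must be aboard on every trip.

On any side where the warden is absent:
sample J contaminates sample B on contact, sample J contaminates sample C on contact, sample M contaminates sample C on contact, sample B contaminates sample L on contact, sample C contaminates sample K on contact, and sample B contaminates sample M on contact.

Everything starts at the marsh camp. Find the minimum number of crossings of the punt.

Counting alone: the warden can take at most 2 across per trip to the dry ground, so moving all 7 needs at least 4 loaded trips out, with a return between consecutive ones — at least 7 crossings.
The safety rule pushes this higher. Following every safe sequence of crossings, the most of the 7 that can be at the dry ground as the punt arrives there on crossing 7 is 6 — never all 7.
So no plan with fewer than 9 crossings exists, and this one achieves 9:
1. Warden goes to the dry ground with sample B and sample C.  [the marsh camp: sample A, sample J, sample K, sample L, sample M | the dry ground: sample B, sample C]
2. Warden goes back to the marsh camp alone.  [the marsh camp: sample A, sample J, sample K, sample L, sample M | the dry ground: sample B, sample C]
3. Warden goes to the dry ground with sample L.  [the marsh camp: sample A, sample J, sample K, sample M | the dry ground: sample B, sample C, sample L]
4. Warden goes back to the marsh camp with sample B.  [the marsh camp: sample A, sample B, sample J, sample K, sample M | the dry ground: sample C, sample L]
5. Warden goes to the dry ground with sample J and sample M.  [the marsh camp: sample A, sample B, sample K | the dry ground: sample C, sample J, sample L, sample M]
6. Warden goes back to the marsh camp with sample C.  [the marsh camp: sample A, sample B, sample C, sample K | the dry ground: sample J, sample L, sample M]
7. Warden goes to the dry ground with sample A and sample K.  [the marsh camp: sample B, sample C | the dry ground: sample A, sample J, sample K, sample L, sample M]
8. Warden goes back to the marsh camp alone.  [the marsh camp: sample B, sample C | the dry ground: sample A, sample J, sample K, sample L, sample M]
9. Warden goes to the dry ground with sample B and sample C.  [the marsh camp: — | the dry ground: sample A, sample B, sample C, sample J, sample K, sample L, sample M]

9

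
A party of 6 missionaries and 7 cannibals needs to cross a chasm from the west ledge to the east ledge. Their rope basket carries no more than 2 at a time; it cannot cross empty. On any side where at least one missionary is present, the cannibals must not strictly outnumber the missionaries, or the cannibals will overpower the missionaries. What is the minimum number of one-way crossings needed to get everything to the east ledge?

impossible

The cannibals already outnumber the missionaries at the west ledge before anyone moves, so the starting position itself is disallowed.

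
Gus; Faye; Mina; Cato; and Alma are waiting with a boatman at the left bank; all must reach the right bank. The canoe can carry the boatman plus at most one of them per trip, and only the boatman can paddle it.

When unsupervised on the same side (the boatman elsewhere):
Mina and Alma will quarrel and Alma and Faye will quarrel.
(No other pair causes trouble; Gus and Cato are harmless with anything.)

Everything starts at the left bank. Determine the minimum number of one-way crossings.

Counting alone: the boatman can take at most 1 across per trip to the right bank, so moving all 5 needs at least 5 loaded trips out, with a return between consecutive ones — at least 9 crossings.
The safety rule pushes this higher. Following every safe sequence of crossings, the most of the 5 that can be at the right bank as the canoe arrives there on crossing 9 is 4 — never all 5.
So no plan with fewer than 11 crossings exists, and this one achieves 11:
1. Boatman goes to the right bank with Alma.
2. Boatman goes back to the left bank alone.
3. Boatman goes to the right bank with Gus.
4. Boatman goes back to the left bank alone.
5. Boatman goes to the right bank with Faye.
6. Boatman goes back to the left bank with Alma.
7. Boatman goes to the right bank with Mina.
8. Boatman goes back to the left bank alone.
9. Boatman goes to the right bank with Cato.
10. Boatman goes back to the left bank alone.
11. Boatman goes to the right bank with Alma.

11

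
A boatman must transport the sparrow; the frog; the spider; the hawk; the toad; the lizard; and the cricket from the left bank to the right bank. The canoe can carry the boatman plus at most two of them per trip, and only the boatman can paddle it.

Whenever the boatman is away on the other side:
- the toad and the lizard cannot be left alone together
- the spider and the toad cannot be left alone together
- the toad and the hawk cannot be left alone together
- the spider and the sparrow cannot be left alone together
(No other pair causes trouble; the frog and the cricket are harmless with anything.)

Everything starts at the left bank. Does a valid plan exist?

Yes

1. Boatman goes to the right bank with the sparrow and the toad.
2. Boatman goes back to the left bank alone.
3. Boatman goes to the right bank with the cricket and the frog.
4. Boatman goes back to the left bank alone.
5. Boatman goes to the right bank with the hawk and the lizard.
6. Boatman goes back to the left bank with the toad.
7. Boatman goes to the right bank with the spider and the toad.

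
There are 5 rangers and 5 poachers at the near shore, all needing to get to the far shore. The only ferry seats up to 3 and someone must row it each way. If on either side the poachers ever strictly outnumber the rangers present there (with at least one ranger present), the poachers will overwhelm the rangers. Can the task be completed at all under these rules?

Yes

1. 2 poachers → the far shore.  (the near shore: 5R 3P; the far shore: 0R 2P)
2. 1 poacher ← the near shore.  (the near shore: 5R 4P; the far shore: 0R 1P)
3. 3 poachers → the far shore.  (the near shore: 5R 1P; the far shore: 0R 4P)
4. 1 poacher ← the near shore.  (the near shore: 5R 2P; the far shore: 0R 3P)
5. 3 rangers → the far shore.  (the near shore: 2R 2P; the far shore: 3R 3P)
6. 1 ranger and 1 poacher ← the near shore.  (the near shore: 3R 3P; the far shore: 2R 2P)
7. 3 rangers → the far shore.  (the near shore: 0R 3P; the far shore: 5R 2P)
8. 1 poacher ← the near shore.  (the near shore: 0R 4P; the far shore: 5R 1P)
9. 2 poachers → the far shore.  (the near shore: 0R 2P; the far shore: 5R 3P)
10. 1 poacher ← the near shore.  (the near shore: 0R 3P; the far shore: 5R 2P)
11. 3 poachers → the far shore.  (the near shore: 0R 0P; the far shore: 5R 5P)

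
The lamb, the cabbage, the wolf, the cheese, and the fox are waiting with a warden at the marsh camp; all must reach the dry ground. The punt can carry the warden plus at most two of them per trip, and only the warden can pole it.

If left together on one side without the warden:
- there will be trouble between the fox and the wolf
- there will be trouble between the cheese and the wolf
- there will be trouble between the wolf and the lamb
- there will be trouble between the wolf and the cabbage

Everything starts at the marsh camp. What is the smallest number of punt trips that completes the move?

7

Counting alone: the warden can take at most 2 across per trip to the dry ground, so moving all 5 needs at least 3 loaded trips out, with a return between consecutive ones — at least 5 crossings.
The safety rule pushes this higher. Following every safe sequence of crossings, the most of the 5 that can be at the dry ground as the punt arrives there on crossing 5 is 4 — never all 5.
So no plan with fewer than 7 crossings exists, and this one achieves 7:
1. Warden goes to the dry ground with the wolf.
2. Warden goes back to the marsh camp alone.
3. Warden goes to the dry ground with the cabbage and the lamb.
4. Warden goes back to the marsh camp with the wolf.
5. Warden goes to the dry ground with the cheese and the wolf.
6. Warden goes back to the marsh camp with the wolf.
7. Warden goes to the dry ground with the fox and the wolf.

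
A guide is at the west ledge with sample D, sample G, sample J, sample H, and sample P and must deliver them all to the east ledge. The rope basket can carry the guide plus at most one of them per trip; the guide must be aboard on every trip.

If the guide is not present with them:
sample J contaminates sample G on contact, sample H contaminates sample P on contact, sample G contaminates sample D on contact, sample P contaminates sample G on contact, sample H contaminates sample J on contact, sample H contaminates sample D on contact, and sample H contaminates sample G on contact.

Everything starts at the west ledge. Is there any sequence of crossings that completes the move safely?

No

Whatever the first load, the items left behind include a forbidden pair without the guide. No opening move is safe, so no plan exists.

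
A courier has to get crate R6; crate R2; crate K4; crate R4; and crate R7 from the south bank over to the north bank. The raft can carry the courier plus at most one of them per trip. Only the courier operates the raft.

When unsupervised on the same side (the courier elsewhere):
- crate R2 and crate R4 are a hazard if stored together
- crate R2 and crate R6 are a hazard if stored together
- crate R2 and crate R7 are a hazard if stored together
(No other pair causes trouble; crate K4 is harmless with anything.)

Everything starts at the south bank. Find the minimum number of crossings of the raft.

impossible

Following every safe sequence of crossings from the start, the most of the 5 that can be at the north bank as the raft arrives there on crossings 1, 3, 5 is 1, 2, 3 respectively; the best ever achieved is 3 of 5.
From crossing 7 on, no configuration arises that was not already reachable earlier: only 18 distinct safe configurations (who is on which side, and where the raft is) can ever be reached, none of them has everyone across, and every continuation just revisits them. So no valid plan exists.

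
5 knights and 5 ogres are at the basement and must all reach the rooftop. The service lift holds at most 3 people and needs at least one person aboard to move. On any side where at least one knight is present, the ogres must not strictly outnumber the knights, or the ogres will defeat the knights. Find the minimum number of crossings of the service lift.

Counting alone: each trip to the rooftop takes at most 3 across and each return brings at least 1 back, so after t trips out (and t−1 returns) at most 3t − (t−1) of the 10 are across; that first reaches 10 at t = 5, so at least 9 crossings are needed.
The safety rule pushes this higher. Following every safe sequence of crossings, the most of the 10 that can be at the rooftop as the service lift arrives there on crossing 9 is 9 — never all 10.
So no plan with fewer than 11 crossings exists, and this one achieves 11:
1. 2 ogres → the rooftop.  (the basement: 5K 3O; the rooftop: 0K 2O)
2. 1 ogre ← the basement.  (the basement: 5K 4O; the rooftop: 0K 1O)
3. 3 ogres → the rooftop.  (the basement: 5K 1O; the rooftop: 0K 4O)
4. 1 ogre ← the basement.  (the basement: 5K 2O; the rooftop: 0K 3O)
5. 3 knights → the rooftop.  (the basement: 2K 2O; the rooftop: 3K 3O)
6. 1 knight and 1 ogre ← the basement.  (the basement: 3K 3O; the rooftop: 2K 2O)
7. 3 knights → the rooftop.  (the basement: 0K 3O; the rooftop: 5K 2O)
8. 1 ogre ← the basement.  (the basement: 0K 4O; the rooftop: 5K 1O)
9. 2 ogres → the rooftop.  (the basement: 0K 2O; the rooftop: 5K 3O)
10. 1 ogre ← the basement.  (the basement: 0K 3O; the rooftop: 5K 2O)
11. 3 ogres → the rooftop.  (the basement: 0K 0O; the rooftop: 5K 5O)

11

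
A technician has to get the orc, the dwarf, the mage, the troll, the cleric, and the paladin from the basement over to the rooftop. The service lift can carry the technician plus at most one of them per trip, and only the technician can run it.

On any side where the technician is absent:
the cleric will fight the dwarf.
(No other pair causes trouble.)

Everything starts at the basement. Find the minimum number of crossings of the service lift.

11

Counting alone: the technician can take at most 1 across per trip to the rooftop, so moving all 6 needs at least 6 loaded trips out, with a return between consecutive ones — at least 11 crossings.
The plan below uses exactly 11 crossings, so it is optimal:
1. Technician goes to the rooftop with the dwarf.
2. Technician goes back to the basement alone.
3. Technician goes to the rooftop with the orc.
4. Technician goes back to the basement alone.
5. Technician goes to the rooftop with the mage.
6. Technician goes back to the basement alone.
7. Technician goes to the rooftop with the troll.
8. Technician goes back to the basement alone.
9. Technician goes to the rooftop with the paladin.
10. Technician goes back to the basement alone.
11. Technician goes to the rooftop with the cleric.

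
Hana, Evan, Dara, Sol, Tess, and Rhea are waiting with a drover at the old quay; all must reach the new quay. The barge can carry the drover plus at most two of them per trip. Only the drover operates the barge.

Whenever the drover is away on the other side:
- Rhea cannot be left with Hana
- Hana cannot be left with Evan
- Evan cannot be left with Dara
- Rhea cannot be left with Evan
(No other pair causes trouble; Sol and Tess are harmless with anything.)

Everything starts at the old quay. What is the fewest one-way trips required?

Counting alone: the drover can take at most 2 across per trip to the new quay, so moving all 6 needs at least 3 loaded trips out, with a return between consecutive ones — at least 5 crossings.
The safety rule pushes this higher. Following every safe sequence of crossings, the most of the 6 that can be at the new quay as the barge arrives there on crossings 5, 7 is 4, 5 respectively — never all 6.
So no plan with fewer than 9 crossings exists, and this one achieves 9:
1. Drover goes to the new quay with Evan and Hana.  [the old quay: Dara, Rhea, Sol, Tess | the new quay: Evan, Hana]
2. Drover goes back to the old quay with Hana.  [the old quay: Dara, Hana, Rhea, Sol, Tess | the new quay: Evan]
3. Drover goes to the new quay with Dara and Hana.  [the old quay: Rhea, Sol, Tess | the new quay: Dara, Evan, Hana]
4. Drover goes back to the old quay with Evan.  [the old quay: Evan, Rhea, Sol, Tess | the new quay: Dara, Hana]
5. Drover goes to the new quay with Evan and Sol.  [the old quay: Rhea, Tess | the new quay: Dara, Evan, Hana, Sol]
6. Drover goes back to the old quay with Evan.  [the old quay: Evan, Rhea, Tess | the new quay: Dara, Hana, Sol]
7. Drover goes to the new quay with Evan and Tess.  [the old quay: Rhea | the new quay: Dara, Evan, Hana, Sol, Tess]
8. Drover goes back to the old quay with Evan.  [the old quay: Evan, Rhea | the new quay: Dara, Hana, Sol, Tess]
9. Drover goes to the new quay with Evan and Rhea.  [the old quay: — | the new quay: Dara, Evan, Hana, Rhea, Sol, Tess]

9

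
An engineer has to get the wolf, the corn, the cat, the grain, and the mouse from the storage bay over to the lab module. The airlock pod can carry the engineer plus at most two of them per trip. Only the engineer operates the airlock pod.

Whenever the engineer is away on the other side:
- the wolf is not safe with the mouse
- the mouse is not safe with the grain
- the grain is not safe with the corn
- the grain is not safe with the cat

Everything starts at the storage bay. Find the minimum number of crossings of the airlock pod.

5

Counting alone: the engineer can take at most 2 across per trip to the lab module, so moving all 5 needs at least 3 loaded trips out, with a return between consecutive ones — at least 5 crossings.
The plan below uses exactly 5 crossings, so it is optimal:
1. Engineer goes to the lab module with the grain and the wolf.  [the storage bay: the cat, the corn, the mouse | the lab module: the grain, the wolf]
2. Engineer goes back to the storage bay alone.  [the storage bay: the cat, the corn, the mouse | the lab module: the grain, the wolf]
3. Engineer goes to the lab module with the cat and the corn.  [the storage bay: the mouse | the lab module: the cat, the corn, the grain, the wolf]
4. Engineer goes back to the storage bay with the grain.  [the storage bay: the grain, the mouse | the lab module: the cat, the corn, the wolf]
5. Engineer goes to the lab module with the grain and the mouse.  [the storage bay: — | the lab module: the cat, the corn, the grain, the mouse, the wolf]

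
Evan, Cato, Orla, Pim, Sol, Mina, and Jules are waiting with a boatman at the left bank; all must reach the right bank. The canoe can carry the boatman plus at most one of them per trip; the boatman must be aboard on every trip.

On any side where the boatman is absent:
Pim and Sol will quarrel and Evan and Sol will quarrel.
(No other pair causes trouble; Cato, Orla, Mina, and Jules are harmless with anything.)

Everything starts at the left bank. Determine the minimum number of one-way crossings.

15

Counting alone: the boatman can take at most 1 across per trip to the right bank, so moving all 7 needs at least 7 loaded trips out, with a return between consecutive ones — at least 13 crossings.
The safety rule pushes this higher. Following every safe sequence of crossings, the most of the 7 that can be at the right bank as the canoe arrives there on crossing 13 is 6 — never all 7.
So no plan with fewer than 15 crossings exists, and this one achieves 15:
1. Boatman goes to the right bank with Sol.  [the left bank: Cato, Evan, Jules, Mina, Orla, Pim | the right bank: Sol]
2. Boatman goes back to the left bank alone.  [the left bank: Cato, Evan, Jules, Mina, Orla, Pim | the right bank: Sol]
3. Boatman goes to the right bank with Evan.  [the left bank: Cato, Jules, Mina, Orla, Pim | the right bank: Evan, Sol]
4. Boatman goes back to the left bank with Sol.  [the left bank: Cato, Jules, Mina, Orla, Pim, Sol | the right bank: Evan]
5. Boatman goes to the right bank with Pim.  [the left bank: Cato, Jules, Mina, Orla, Sol | the right bank: Evan, Pim]
6. Boatman goes back to the left bank alone.  [the left bank: Cato, Jules, Mina, Orla, Sol | the right bank: Evan, Pim]
7. Boatman goes to the right bank with Cato.  [the left bank: Jules, Mina, Orla, Sol | the right bank: Cato, Evan, Pim]
8. Boatman goes back to the left bank alone.  [the left bank: Jules, Mina, Orla, Sol | the right bank: Cato, Evan, Pim]
9. Boatman goes to the right bank with Orla.  [the left bank: Jules, Mina, Sol | the right bank: Cato, Evan, Orla, Pim]
10. Boatman goes back to the left bank alone.  [the left bank: Jules, Mina, Sol | the right bank: Cato, Evan, Orla, Pim]
11. Boatman goes to the right bank with Mina.  [the left bank: Jules, Sol | the right bank: Cato, Evan, Mina, Orla, Pim]
12. Boatman goes back to the left bank alone.  [the left bank: Jules, Sol | the right bank: Cato, Evan, Mina, Orla, Pim]
13. Boatman goes to the right bank with Jules.  [the left bank: Sol | the right bank: Cato, Evan, Jules, Mina, Orla, Pim]
14. Boatman goes back to the left bank alone.  [the left bank: Sol | the right bank: Cato, Evan, Jules, Mina, Orla, Pim]
15. Boatman goes to the right bank with Sol.  [the left bank: — | the right bank: Cato, Evan, Jules, Mina, Orla, Pim, Sol]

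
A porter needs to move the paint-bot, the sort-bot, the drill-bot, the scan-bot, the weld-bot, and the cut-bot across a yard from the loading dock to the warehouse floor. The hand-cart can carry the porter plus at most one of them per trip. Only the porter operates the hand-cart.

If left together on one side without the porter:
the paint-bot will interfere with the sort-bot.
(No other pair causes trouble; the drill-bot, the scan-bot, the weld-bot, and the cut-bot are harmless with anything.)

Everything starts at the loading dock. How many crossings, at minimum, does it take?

11

Counting alone: the porter can take at most 1 across per trip to the warehouse floor, so moving all 6 needs at least 6 loaded trips out, with a return between consecutive ones — at least 11 crossings.
The plan below uses exactly 11 crossings, so it is optimal:
1. Porter goes to the warehouse floor with the paint-bot.  [the loading dock: the cut-bot, the drill-bot, the scan-bot, the sort-bot, the weld-bot | the warehouse floor: the paint-bot]
2. Porter goes back to the loading dock alone.  [the loading dock: the cut-bot, the drill-bot, the scan-bot, the sort-bot, the weld-bot | the warehouse floor: the paint-bot]
3. Porter goes to the warehouse floor with the drill-bot.  [the loading dock: the cut-bot, the scan-bot, the sort-bot, the weld-bot | the warehouse floor: the drill-bot, the paint-bot]
4. Porter goes back to the loading dock alone.  [the loading dock: the cut-bot, the scan-bot, the sort-bot, the weld-bot | the warehouse floor: the drill-bot, the paint-bot]
5. Porter goes to the warehouse floor with the scan-bot.  [the loading dock: the cut-bot, the sort-bot, the weld-bot | the warehouse floor: the drill-bot, the paint-bot, the scan-bot]
6. Porter goes back to the loading dock alone.  [the loading dock: the cut-bot, the sort-bot, the weld-bot | the warehouse floor: the drill-bot, the paint-bot, the scan-bot]
7. Porter goes to the warehouse floor with the weld-bot.  [the loading dock: the cut-bot, the sort-bot | the warehouse floor: the drill-bot, the paint-bot, the scan-bot, the weld-bot]
8. Porter goes back to the loading dock alone.  [the loading dock: the cut-bot, the sort-bot | the warehouse floor: the drill-bot, the paint-bot, the scan-bot, the weld-bot]
9. Porter goes to the warehouse floor with the cut-bot.  [the loading dock: the sort-bot | the warehouse floor: the cut-bot, the drill-bot, the paint-bot, the scan-bot, the weld-bot]
10. Porter goes back to the loading dock alone.  [the loading dock: the sort-bot | the warehouse floor: the cut-bot, the drill-bot, the paint-bot, the scan-bot, the weld-bot]
11. Porter goes to the warehouse floor with the sort-bot.  [the loading dock: — | the warehouse floor: the cut-bot, the drill-bot, the paint-bot, the scan-bot, the sort-bot, the weld-bot]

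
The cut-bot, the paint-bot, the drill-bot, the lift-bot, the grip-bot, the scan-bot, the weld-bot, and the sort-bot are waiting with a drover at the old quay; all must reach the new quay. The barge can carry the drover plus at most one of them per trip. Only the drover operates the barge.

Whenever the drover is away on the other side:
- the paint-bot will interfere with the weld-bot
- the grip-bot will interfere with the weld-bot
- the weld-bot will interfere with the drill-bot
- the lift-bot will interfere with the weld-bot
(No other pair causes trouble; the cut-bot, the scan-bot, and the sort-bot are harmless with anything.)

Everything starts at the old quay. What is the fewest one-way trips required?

impossible

Following every safe sequence of crossings from the start, the most of the 8 that can be at the new quay as the barge arrives there on crossings 1, 3, 5, 7, 9 is 1, 2, 3, 4, 5 respectively; the best ever achieved is 5 of 8.
From crossing 11 on, no configuration arises that was not already reachable earlier: only 88 distinct safe configurations (who is on which side, and where the barge is) can ever be reached, none of them has everyone across, and every continuation just revisits them. So no valid plan exists.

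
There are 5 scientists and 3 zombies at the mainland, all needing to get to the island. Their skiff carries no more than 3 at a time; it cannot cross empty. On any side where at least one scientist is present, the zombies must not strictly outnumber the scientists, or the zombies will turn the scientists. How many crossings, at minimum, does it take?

7

Counting alone: each trip to the island takes at most 3 across and each return brings at least 1 back, so after t trips out (and t−1 returns) at most 3t − (t−1) of the 8 are across; that first reaches 8 at t = 4, so at least 7 crossings are needed.
The plan below uses exactly 7 crossings, so it is optimal:
1. 2 zombies → the island.  (the mainland: 5S 1Z; the island: 0S 2Z)
2. 1 zombie ← the mainland.  (the mainland: 5S 2Z; the island: 0S 1Z)
3. 2 scientists and 1 zombie → the island.  (the mainland: 3S 1Z; the island: 2S 2Z)
4. 1 zombie ← the mainland.  (the mainland: 3S 2Z; the island: 2S 1Z)
5. 1 scientist and 2 zombies → the island.  (the mainland: 2S 0Z; the island: 3S 3Z)
6. 1 zombie ← the mainland.  (the mainland: 2S 1Z; the island: 3S 2Z)
7. 2 scientists and 1 zombie → the island.  (the mainland: 0S 0Z; the island: 5S 3Z)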